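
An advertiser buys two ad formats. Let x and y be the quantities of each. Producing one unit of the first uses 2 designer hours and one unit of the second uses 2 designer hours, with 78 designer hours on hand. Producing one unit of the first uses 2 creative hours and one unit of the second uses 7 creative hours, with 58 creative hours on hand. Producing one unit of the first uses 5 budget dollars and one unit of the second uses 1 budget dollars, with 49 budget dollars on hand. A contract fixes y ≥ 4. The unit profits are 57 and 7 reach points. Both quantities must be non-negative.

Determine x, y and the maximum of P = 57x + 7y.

x = 9, y = 4, maximum P = 541

Extreme points and P = 57x + 7y:
  (0, 58/7) → P = 58
  (0, 4) → P = 28
  (95/11, 64/11) → P = 533
  (9, 4) → P = 541

The binding constraints are 5x + y = 49 and y = 4.
Solving simultaneously gives x = 9, y = 4.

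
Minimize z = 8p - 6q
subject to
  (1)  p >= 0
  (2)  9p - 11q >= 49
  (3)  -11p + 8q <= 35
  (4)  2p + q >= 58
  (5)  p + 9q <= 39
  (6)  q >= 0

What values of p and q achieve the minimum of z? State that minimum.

Corner points and z = 8p - 6q:
  (483/17, 20/17) → z = 3744/17
  (29, 0) → z = 232
  (39, 0) → z = 312

The binding constraints are 2p + q = 58 and p + 9q = 39.
Solving simultaneously gives p = 483/17, q = 20/17.

p = 483/17, q = 20/17, minimum z = 3744/17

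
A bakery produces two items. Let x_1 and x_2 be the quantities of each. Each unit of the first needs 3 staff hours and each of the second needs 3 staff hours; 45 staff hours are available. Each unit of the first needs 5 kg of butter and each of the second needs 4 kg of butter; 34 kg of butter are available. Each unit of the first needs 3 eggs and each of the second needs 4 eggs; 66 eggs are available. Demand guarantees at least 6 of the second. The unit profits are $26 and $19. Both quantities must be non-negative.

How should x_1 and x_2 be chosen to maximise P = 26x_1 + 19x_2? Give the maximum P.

Extreme points and P = 26x_1 + 19x_2:
  (0, 17/2) → P = 323/2
  (0, 6) → P = 114
  (2, 6) → P = 166

The binding constraints are 5x_1 + 4x_2 = 34 and x_2 = 6.
Solving simultaneously gives x_1 = 2, x_2 = 6.

x_1 = 2, x_2 = 6, maximum P = 166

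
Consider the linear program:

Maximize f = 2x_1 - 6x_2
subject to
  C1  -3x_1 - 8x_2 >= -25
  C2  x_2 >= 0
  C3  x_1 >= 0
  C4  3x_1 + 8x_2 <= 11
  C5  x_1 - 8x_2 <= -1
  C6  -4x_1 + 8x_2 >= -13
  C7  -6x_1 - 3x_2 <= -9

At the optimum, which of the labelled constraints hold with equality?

C4 and C5

Extreme points and f = 2x_1 - 6x_2:
  (5/2, 7/16) → f = 19/8
  (1, 1) → f = -4
  (23/17, 5/17) → f = 16/17

The maximum is at (5/2, 7/16). Substituting into each constraint, equality holds for C4 and C5; the remaining constraints have slack.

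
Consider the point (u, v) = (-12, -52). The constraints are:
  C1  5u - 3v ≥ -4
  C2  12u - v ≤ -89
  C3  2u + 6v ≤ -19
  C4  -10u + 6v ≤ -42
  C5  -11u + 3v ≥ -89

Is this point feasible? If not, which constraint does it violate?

feasible

C1: 96 ≥ -4 ✓
C2: -92 ≤ -89 ✓
C3: -336 ≤ -19 ✓
C4: -192 ≤ -42 ✓
C5: -24 ≥ -89 ✓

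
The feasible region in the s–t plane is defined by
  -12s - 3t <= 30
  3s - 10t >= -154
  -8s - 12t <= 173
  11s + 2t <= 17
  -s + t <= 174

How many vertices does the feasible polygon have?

Pairwise boundary intersections that survive every other constraint:
  (-254/43, 586/43)
  (53/40, -153/10)
  (-69/58, 1745/116)
  (275/58, -2039/116)

4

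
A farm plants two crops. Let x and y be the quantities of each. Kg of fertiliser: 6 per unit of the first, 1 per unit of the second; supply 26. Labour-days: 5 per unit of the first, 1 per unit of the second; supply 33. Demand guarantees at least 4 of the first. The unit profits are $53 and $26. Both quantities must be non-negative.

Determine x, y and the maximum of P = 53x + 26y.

Feasible corners and P = 53x + 26y:
  (13/3, 0) → P = 689/3
  (4, 0) → P = 212
  (4, 2) → P = 264

The optimum lies where 6x + y = 26 and x = 4.
Solving simultaneously gives x = 4, y = 2.

x = 4, y = 2, maximum P = 264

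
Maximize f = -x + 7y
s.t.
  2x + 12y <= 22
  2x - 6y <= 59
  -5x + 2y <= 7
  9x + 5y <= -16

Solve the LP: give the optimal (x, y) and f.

x = -67/43, y = -17/43, maximum f = -52/43

Corner points and f = -x + 7y:
  (-80/13, -309/26) → f = -2003/26
  (199/64, -563/64) → f = -1035/16
  (-67/43, -17/43) → f = -52/43

The binding constraints are -5x + 2y = 7 and 9x + 5y = -16.
Solving simultaneously gives x = -67/43, y = -17/43.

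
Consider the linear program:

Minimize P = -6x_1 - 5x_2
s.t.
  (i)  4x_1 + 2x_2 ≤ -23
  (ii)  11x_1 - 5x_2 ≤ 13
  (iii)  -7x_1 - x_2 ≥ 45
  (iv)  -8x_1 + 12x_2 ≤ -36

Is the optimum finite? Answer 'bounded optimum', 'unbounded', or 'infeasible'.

bounded optimum

Vertices and P = -6x_1 - 5x_2:
  (-106/23, -293/23) → P = 2101/23
  (-126/23, -153/23) → P = 1521/23
The feasible region has finitely many vertices and no improving ray; the minimum is 1521/23 at (-126/23, -153/23).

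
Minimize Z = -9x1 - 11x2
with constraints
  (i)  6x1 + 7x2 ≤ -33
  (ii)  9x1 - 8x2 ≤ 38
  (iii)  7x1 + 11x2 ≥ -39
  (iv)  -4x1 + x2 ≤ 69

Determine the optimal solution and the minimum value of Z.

Feasible corners and Z = -9x1 - 11x2:
  (-90/17, -3/17) → Z = 843/17
  (-258/17, 141/17) → Z = 771/17
  (-266/17, 109/17) → Z = 1195/17

At the optimal vertex, 6x1 + 7x2 = -33 and -4x1 + x2 = 69.
Solving simultaneously gives x1 = -258/17, x2 = 141/17.

x1 = -258/17, x2 = 141/17, minimum Z = 771/17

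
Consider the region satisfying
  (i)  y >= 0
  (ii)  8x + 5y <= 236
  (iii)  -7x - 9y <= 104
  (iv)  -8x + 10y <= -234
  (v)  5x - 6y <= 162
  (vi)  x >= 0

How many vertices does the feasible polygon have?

Pairwise boundary intersections that survive every other constraint:
  (59/2, 0)
  (117/4, 0)
  (353/12, 2/15)

3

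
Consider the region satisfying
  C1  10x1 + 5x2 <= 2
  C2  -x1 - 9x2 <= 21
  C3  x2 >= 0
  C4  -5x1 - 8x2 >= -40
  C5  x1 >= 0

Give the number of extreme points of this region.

Of the 10 pairwise boundary intersections, those satisfying every inequality are:
  (1/5, 0)
  (0, 2/5)
  (0, 0)

3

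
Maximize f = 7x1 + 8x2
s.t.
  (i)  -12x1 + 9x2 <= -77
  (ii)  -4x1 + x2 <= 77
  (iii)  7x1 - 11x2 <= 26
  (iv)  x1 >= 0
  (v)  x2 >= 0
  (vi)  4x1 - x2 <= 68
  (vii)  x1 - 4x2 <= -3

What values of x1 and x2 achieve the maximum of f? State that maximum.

Feasible corners and f = 7x1 + 8x2:
  (613/69, 227/69) → f = 6107/69
  (535/24, 127/6) → f = 2603/8
  (722/37, 372/37) → f = 8030/37

The binding constraints are -12x1 + 9x2 = -77 and 4x1 - x2 = 68.
Solving simultaneously gives x1 = 535/24, x2 = 127/6.

x1 = 535/24, x2 = 127/6, maximum f = 2603/8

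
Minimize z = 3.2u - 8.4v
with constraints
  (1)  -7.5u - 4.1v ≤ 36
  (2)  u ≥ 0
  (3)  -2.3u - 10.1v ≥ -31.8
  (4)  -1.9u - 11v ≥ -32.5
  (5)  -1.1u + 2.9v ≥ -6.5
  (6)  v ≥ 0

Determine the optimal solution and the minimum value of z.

u = 0, v = 65/22, minimum z = -273/11

Extreme points and z = 3.2u - 8.4v:
  (0, 65/22) → z = -273/11
  (0, 0) → z = 0
  (2155/611, 1433/611) → z = -25706/3055
  (15787/1778, 2003/1778) → z = 84233/4445
  (65/11, 0) → z = 208/11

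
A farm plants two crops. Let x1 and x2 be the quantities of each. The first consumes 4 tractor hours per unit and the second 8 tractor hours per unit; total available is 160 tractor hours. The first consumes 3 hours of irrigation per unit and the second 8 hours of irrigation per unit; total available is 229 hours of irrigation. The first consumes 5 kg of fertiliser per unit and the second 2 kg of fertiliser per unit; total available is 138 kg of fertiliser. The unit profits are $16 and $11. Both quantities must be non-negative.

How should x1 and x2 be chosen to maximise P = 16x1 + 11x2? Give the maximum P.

x1 = 49/2, x2 = 31/4, maximum P = 1909/4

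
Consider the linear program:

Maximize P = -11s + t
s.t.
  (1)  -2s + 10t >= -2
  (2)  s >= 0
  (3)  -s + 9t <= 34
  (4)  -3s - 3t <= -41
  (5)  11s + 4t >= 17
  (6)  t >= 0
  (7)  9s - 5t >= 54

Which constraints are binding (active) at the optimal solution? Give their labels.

Corner points and P = -11s + t:
  (179/4, 35/4) → P = -967/2
  (104/9, 19/9) → P = -125
  (89/10, 143/30) → P = -1397/15

The maximum is at (89/10, 143/30). Substituting into each constraint, equality holds for (3) and (4); the remaining constraints have slack.

(3) and (4)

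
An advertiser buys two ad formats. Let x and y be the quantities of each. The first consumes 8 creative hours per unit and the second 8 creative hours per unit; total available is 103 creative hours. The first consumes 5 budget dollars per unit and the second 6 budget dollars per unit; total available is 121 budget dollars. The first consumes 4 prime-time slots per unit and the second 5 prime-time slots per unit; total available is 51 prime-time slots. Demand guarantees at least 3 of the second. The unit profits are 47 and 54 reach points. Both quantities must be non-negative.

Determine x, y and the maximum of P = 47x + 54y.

x = 9, y = 3, maximum P = 585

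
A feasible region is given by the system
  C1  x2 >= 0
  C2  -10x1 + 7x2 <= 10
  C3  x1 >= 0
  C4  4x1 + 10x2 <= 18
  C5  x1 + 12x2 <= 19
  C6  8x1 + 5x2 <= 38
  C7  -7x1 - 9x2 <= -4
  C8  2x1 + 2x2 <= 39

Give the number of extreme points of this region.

6

Of the 28 pairwise boundary intersections, those satisfying every inequality are:
  (9/2, 0)
  (4/7, 0)
  (0, 10/7)
  (13/127, 200/127)
  (0, 4/9)
  (13/19, 29/19)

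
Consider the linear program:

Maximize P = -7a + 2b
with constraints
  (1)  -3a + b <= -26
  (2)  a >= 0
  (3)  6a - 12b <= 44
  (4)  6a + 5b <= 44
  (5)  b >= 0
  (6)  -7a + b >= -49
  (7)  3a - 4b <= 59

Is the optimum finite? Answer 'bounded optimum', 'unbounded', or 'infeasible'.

infeasible

The boundaries a = 0 and 6a + 5b = 44 meet at (0, 44/5), but that point violates -3a + b ≤ -26. Every candidate vertex is excluded by some other constraint, so the feasible region is empty.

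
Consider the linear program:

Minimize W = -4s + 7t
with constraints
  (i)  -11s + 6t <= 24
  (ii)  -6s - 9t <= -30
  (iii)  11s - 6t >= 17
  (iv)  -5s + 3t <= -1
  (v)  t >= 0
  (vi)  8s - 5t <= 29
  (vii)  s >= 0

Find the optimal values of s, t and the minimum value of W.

Feasible corners and W = -4s + 7t:
  (37/15, 76/45) → W = 88/45
  (137/34, 11/17) → W = -197/17
  (15, 74/3) → W = 338/3
The feasible region is unbounded (it extends along (5, 8), (3, 5)), but W strictly increases along every unbounded feasible direction, so there is no improving ray and the minimum is attained at a vertex.

s = 137/34, t = 11/17, minimum W = -197/17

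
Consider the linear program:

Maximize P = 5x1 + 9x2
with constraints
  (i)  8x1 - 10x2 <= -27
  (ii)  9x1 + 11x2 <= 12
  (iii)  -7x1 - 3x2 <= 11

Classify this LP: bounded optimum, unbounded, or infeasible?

Vertices and P = 5x1 + 9x2:
  (-177/178, 339/178) → P = 1083/89
  (-191/94, 101/94) → P = -23/47
  (-157/50, 183/50) → P = 431/25
The feasible region has finitely many vertices and no improving ray; the maximum is 431/25 at (-157/50, 183/50).

bounded optimum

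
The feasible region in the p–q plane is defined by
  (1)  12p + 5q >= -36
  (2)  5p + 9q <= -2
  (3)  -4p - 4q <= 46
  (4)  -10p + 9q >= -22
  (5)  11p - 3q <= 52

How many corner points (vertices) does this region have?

3

The feasible vertices (each the meet of two boundaries and inside every other half-plane) are:
  (-314/83, 156/83)
  (-107/79, -312/79)
  (4/3, -26/27)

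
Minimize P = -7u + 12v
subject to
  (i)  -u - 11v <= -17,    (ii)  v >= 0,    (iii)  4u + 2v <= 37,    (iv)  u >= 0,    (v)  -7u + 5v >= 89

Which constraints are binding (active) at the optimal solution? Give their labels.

(iv) and (v)

Extreme points and P = -7u + 12v:
  (0, 37/2) → P = 222
  (7/34, 615/34) → P = 7331/34
  (0, 89/5) → P = 1068/5

The minimum is at (0, 89/5). Substituting into each constraint, equality holds for (iv) and (v); the remaining constraints have slack.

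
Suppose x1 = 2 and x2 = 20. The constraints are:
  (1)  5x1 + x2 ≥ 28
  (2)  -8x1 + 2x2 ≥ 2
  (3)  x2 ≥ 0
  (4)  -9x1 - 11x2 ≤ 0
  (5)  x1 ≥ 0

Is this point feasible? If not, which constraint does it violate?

feasible

(1): 30 ≥ 28 ✓
(2): 24 ≥ 2 ✓
(3): 20 ≥ 0 ✓
(4): -238 ≤ 0 ✓
(5): 2 ≥ 0 ✓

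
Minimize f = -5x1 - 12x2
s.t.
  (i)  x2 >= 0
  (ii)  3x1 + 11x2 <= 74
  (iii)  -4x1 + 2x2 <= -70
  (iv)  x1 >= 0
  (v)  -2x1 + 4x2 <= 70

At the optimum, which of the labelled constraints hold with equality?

(i) and (ii)

Feasible corners and f = -5x1 - 12x2:
  (74/3, 0) → f = -370/3
  (35/2, 0) → f = -175/2
  (459/25, 43/25) → f = -2811/25

The minimum is at (74/3, 0). Substituting into each constraint, equality holds for (i) and (ii); the remaining constraints have slack.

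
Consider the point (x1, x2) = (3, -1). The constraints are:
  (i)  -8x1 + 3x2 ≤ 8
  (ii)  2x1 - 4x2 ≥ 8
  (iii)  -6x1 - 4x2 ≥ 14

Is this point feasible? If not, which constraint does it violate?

Constraint (iii): -6x1 - 4x2 = -14, which is not ≥ 14. All other constraints are satisfied.

not feasible — violates (iii)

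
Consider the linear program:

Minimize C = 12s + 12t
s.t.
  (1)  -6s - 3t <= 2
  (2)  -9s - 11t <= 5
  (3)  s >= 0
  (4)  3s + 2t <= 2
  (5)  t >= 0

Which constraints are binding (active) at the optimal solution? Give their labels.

(3) and (5)

Extreme points and C = 12s + 12t:
  (0, 1) → C = 12
  (0, 0) → C = 0
  (2/3, 0) → C = 8

The minimum is at (0, 0). Substituting into each constraint, equality holds for (3) and (5); the remaining constraints have slack.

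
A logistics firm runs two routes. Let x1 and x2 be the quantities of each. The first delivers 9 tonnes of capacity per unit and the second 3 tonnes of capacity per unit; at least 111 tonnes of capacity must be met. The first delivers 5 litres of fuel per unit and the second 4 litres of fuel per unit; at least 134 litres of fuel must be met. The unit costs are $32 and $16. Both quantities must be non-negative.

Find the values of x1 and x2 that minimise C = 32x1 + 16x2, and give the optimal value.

x1 = 2, x2 = 31, minimum C = 560

The feasible region is unbounded (it extends along (0, 1), (1, 0)), but C strictly increases along every unbounded feasible direction, so there is no improving ray and the minimum is attained at a vertex.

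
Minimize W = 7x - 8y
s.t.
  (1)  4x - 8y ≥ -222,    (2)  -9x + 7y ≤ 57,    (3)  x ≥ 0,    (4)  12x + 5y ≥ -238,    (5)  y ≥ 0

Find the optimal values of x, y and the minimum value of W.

x = 549/22, y = 885/22, minimum W = -3237/22

Corner points and W = 7x - 8y:
  (549/22, 885/22) → W = -3237/22
  (0, 57/7) → W = -456/7
  (0, 0) → W = 0
The feasible region is unbounded (it extends along (2, 1), (1, 0)), but W strictly increases along every unbounded feasible direction, so there is no improving ray and the minimum is attained at a vertex.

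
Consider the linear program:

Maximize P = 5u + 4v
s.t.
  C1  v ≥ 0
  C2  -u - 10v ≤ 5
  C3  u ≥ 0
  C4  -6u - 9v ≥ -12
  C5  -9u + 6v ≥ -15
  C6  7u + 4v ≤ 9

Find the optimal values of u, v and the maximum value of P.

u = 11/13, v = 10/13, maximum P = 95/13

The optimum lies where -6u - 9v = -12 and 7u + 4v = 9.
Solving simultaneously gives u = 11/13, v = 10/13.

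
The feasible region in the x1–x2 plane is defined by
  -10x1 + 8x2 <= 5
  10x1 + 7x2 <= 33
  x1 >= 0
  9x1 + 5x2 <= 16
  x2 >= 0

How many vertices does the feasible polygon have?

Pairwise boundary intersections that survive every other constraint:
  (0, 5/8)
  (103/122, 205/122)
  (0, 0)
  (16/9, 0)

4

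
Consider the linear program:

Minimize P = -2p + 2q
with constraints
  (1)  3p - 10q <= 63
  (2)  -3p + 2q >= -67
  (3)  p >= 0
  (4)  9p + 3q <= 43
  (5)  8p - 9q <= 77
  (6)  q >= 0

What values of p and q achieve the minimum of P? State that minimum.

p = 43/9, q = 0, minimum P = -86/9

Feasible corners and P = -2p + 2q:
  (0, 43/3) → P = 86/3
  (0, 0) → P = 0
  (43/9, 0) → P = -86/9

The optimum lies where 9p + 3q = 43 and q = 0.
Solving simultaneously gives p = 43/9, q = 0.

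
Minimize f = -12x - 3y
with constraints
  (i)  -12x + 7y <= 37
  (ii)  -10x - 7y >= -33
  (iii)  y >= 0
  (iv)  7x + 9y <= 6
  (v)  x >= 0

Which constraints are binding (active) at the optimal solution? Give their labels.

(iii) and (iv)

Extreme points and f = -12x - 3y:
  (6/7, 0) → f = -72/7
  (0, 0) → f = 0
  (0, 2/3) → f = -2

The minimum is at (6/7, 0). Substituting into each constraint, equality holds for (iii) and (iv); the remaining constraints have slack.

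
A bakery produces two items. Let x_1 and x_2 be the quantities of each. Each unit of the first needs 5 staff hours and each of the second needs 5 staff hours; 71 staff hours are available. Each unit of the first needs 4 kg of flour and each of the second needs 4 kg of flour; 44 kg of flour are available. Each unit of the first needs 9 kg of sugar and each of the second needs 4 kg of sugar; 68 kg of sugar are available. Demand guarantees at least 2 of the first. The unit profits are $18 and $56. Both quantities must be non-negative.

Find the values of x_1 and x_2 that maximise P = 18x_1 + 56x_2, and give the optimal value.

x_1 = 2, x_2 = 9, maximum P = 540

Corner points and P = 18x_1 + 56x_2:
  (68/9, 0) → P = 136
  (2, 0) → P = 36
  (24/5, 31/5) → P = 2168/5
  (2, 9) → P = 540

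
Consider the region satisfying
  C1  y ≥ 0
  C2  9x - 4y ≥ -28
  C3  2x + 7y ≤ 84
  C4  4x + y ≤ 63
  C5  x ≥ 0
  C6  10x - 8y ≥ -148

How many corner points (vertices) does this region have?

Of the 15 pairwise boundary intersections, those satisfying every inequality are:
  (63/4, 0)
  (0, 0)
  (140/71, 812/71)
  (0, 7)
  (357/26, 105/13)

5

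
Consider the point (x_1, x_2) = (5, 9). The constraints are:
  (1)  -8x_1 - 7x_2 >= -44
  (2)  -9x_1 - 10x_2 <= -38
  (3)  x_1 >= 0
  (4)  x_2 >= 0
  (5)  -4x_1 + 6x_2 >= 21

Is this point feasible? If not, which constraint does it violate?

not feasible — violates (1)

Constraint (1): -8x_1 - 7x_2 = -103, which is not ≥ -44. All other constraints are satisfied.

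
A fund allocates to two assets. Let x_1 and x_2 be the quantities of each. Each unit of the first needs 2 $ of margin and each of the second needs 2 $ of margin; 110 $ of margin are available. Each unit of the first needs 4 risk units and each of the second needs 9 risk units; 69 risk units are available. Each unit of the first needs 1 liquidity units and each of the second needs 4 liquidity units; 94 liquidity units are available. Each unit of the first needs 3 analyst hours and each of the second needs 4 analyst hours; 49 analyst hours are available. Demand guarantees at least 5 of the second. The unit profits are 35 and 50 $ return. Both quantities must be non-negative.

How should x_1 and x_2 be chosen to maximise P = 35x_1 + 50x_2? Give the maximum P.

x_1 = 6, x_2 = 5, maximum P = 460

Extreme points and P = 35x_1 + 50x_2:
  (0, 23/3) → P = 1150/3
  (0, 5) → P = 250
  (6, 5) → P = 460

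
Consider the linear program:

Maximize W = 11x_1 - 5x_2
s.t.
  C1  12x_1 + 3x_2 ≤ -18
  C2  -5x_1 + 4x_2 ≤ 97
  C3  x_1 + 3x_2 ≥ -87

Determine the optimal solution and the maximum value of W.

x_1 = 69/11, x_2 = -342/11, maximum W = 2469/11

Vertices and W = 11x_1 - 5x_2:
  (-121/21, 358/21) → W = -3121/21
  (69/11, -342/11) → W = 2469/11
  (-639/19, -338/19) → W = -281

The binding constraints are 12x_1 + 3x_2 = -18 and x_1 + 3x_2 = -87.
Solving simultaneously gives x_1 = 69/11, x_2 = -342/11.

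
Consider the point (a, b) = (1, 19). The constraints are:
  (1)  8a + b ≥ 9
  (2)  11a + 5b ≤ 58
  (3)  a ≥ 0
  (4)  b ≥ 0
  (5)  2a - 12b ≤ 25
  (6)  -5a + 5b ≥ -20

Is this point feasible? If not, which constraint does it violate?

not feasible — violates (2)

Constraint (2): 11a + 5b = 106, which is not ≤ 58. All other constraints are satisfied.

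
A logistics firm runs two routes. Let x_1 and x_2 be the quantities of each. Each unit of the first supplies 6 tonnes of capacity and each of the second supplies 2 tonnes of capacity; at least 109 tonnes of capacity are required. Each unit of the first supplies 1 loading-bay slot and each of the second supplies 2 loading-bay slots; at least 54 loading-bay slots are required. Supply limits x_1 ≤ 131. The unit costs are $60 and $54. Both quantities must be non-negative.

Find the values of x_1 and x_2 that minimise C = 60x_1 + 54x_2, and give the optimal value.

Extreme points and C = 60x_1 + 54x_2:
  (0, 109/2) → C = 2943
  (54, 0) → C = 3240
  (131, 0) → C = 7860
  (11, 43/2) → C = 1821
The feasible region is unbounded (it extends along (0, 1)), but C strictly increases along every unbounded feasible direction, so there is no improving ray and the minimum is attained at a vertex.

At the optimal vertex, 6x_1 + 2x_2 = 109 and x_1 + 2x_2 = 54.
Solving simultaneously gives x_1 = 11, x_2 = 43/2.

x_1 = 11, x_2 = 43/2, minimum C = 1821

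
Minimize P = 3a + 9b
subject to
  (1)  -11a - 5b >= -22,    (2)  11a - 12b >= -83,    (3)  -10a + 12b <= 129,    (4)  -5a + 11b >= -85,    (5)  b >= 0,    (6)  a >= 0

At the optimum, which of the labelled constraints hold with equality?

Feasible corners and P = 3a + 9b:
  (2, 0) → P = 6
  (0, 22/5) → P = 198/5
  (0, 0) → P = 0

The minimum is at (0, 0). Substituting into each constraint, equality holds for (5) and (6); the remaining constraints have slack.

(5) and (6)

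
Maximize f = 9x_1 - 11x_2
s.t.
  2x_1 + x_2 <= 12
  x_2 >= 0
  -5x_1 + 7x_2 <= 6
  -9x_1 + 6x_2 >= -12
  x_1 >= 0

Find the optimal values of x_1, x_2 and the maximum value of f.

x_1 = 4/3, x_2 = 0, maximum f = 12

Feasible corners and f = 9x_1 - 11x_2:
  (4/3, 0) → f = 12
  (0, 0) → f = 0
  (40/11, 38/11) → f = -58/11
  (0, 6/7) → f = -66/7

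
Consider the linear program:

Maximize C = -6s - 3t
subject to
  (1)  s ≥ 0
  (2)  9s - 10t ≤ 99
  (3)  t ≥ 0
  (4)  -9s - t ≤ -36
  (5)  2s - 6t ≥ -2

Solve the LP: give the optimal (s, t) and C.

Feasible corners and C = -6s - 3t:
  (11, 0) → C = -66
  (307/17, 108/17) → C = -2166/17
  (4, 0) → C = -24
  (107/28, 45/28) → C = -111/4

At the optimal vertex, t = 0 and -9s - t = -36.
Solving simultaneously gives s = 4, t = 0.

s = 4, t = 0, maximum C = -24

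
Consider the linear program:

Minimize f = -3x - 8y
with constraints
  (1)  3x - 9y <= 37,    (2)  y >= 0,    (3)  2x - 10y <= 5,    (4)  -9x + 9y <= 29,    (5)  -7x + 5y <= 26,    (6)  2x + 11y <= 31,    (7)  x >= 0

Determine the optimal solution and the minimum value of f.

Corner points and f = -3x - 8y:
  (5/2, 0) → f = -15/2
  (0, 0) → f = 0
  (365/42, 26/21) → f = -1511/42
  (0, 31/11) → f = -248/11

x = 365/42, y = 26/21, minimum f = -1511/42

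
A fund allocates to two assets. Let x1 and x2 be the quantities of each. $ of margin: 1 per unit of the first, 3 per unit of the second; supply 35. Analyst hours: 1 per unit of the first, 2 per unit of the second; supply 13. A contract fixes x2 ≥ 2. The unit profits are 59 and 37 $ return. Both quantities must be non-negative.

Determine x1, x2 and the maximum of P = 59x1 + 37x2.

x1 = 9, x2 = 2, maximum P = 605

Vertices and P = 59x1 + 37x2:
  (0, 13/2) → P = 481/2
  (0, 2) → P = 74
  (9, 2) → P = 605

The optimum lies where x1 + 2x2 = 13 and x2 = 2.
Solving simultaneously gives x1 = 9, x2 = 2.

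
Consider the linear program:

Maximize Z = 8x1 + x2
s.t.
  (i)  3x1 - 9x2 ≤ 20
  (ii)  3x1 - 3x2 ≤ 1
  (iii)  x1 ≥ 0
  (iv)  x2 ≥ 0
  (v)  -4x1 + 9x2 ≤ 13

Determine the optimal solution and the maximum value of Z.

x1 = 16/5, x2 = 43/15, maximum Z = 427/15

Corner points and Z = 8x1 + x2:
  (1/3, 0) → Z = 8/3
  (16/5, 43/15) → Z = 427/15
  (0, 0) → Z = 0
  (0, 13/9) → Z = 13/9

The binding constraints are 3x1 - 3x2 = 1 and -4x1 + 9x2 = 13.
Solving simultaneously gives x1 = 16/5, x2 = 43/15.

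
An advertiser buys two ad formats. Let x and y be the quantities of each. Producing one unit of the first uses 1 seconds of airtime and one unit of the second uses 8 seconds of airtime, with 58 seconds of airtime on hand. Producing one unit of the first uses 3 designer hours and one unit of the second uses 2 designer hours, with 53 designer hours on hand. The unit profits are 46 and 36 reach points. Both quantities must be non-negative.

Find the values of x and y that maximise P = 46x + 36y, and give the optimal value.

At the optimal vertex, x + 8y = 58 and 3x + 2y = 53.
Solving simultaneously gives x = 14, y = 11/2.

x = 14, y = 11/2, maximum P = 842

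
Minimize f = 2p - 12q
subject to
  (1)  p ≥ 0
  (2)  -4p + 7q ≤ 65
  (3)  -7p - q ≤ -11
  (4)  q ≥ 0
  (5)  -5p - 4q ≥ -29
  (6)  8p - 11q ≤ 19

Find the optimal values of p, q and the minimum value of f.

p = 15/23, q = 148/23, minimum f = -1746/23

The optimum lies where -7p - q = -11 and -5p - 4q = -29.
Solving simultaneously gives p = 15/23, q = 148/23.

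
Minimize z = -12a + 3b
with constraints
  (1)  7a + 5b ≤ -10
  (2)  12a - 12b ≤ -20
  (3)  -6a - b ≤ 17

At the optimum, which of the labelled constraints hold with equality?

(1) and (2)

Vertices and z = -12a + 3b:
  (-55/36, 5/36) → z = 75/4
  (-75/23, 59/23) → z = 1077/23
  (-8/3, -1) → z = 29

The minimum is at (-55/36, 5/36). Substituting into each constraint, equality holds for (1) and (2); the remaining constraints have slack.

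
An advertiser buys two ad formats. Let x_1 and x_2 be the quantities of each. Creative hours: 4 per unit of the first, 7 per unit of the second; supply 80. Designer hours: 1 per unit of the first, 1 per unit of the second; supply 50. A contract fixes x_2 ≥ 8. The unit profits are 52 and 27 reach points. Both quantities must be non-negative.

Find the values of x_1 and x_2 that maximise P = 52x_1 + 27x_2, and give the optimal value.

Corner points and P = 52x_1 + 27x_2:
  (0, 80/7) → P = 2160/7
  (0, 8) → P = 216
  (6, 8) → P = 528

x_1 = 6, x_2 = 8, maximum P = 528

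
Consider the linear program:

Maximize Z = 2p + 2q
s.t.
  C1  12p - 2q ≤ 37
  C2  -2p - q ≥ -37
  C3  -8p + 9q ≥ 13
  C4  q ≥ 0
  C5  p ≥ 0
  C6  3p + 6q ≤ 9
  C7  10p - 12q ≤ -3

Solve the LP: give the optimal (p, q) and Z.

p = 1/25, q = 37/25, maximum Z = 76/25

Feasible corners and Z = 2p + 2q:
  (0, 13/9) → Z = 26/9
  (1/25, 37/25) → Z = 76/25
  (0, 3/2) → Z = 3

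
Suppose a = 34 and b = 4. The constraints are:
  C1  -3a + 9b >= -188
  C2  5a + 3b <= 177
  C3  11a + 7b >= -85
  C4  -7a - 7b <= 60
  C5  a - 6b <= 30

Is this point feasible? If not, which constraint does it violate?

not feasible — violates C2

Constraint C2: 5a + 3b = 182, which is not ≤ 177. All other constraints are satisfied.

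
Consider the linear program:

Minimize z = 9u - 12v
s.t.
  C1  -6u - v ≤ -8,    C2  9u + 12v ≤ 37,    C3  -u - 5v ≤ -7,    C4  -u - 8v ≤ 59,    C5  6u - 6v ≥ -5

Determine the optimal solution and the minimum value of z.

u = 9/7, v = 89/42, minimum z = -97/7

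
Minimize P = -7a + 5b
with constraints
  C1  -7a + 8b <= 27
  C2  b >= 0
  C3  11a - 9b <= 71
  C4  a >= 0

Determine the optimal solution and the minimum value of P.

a = 811/25, b = 794/25, minimum P = -1707/25

The binding constraints are -7a + 8b = 27 and 11a - 9b = 71.
Solving simultaneously gives a = 811/25, b = 794/25.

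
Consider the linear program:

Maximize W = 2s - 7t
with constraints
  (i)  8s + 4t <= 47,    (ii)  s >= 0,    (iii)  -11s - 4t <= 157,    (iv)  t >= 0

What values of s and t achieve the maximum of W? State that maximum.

s = 47/8, t = 0, maximum W = 47/4

Corner points and W = 2s - 7t:
  (0, 47/4) → W = -329/4
  (47/8, 0) → W = 47/4
  (0, 0) → W = 0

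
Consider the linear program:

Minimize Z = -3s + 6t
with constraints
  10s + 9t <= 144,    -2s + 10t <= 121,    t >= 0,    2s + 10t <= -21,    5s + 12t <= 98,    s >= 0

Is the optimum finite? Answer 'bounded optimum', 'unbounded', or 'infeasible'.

The boundaries 10s + 9t = 144 and t = 0 meet at (72/5, 0), but that point violates 2s + 10t ≤ -21. Every candidate vertex is excluded by some other constraint, so the feasible region is empty.

infeasible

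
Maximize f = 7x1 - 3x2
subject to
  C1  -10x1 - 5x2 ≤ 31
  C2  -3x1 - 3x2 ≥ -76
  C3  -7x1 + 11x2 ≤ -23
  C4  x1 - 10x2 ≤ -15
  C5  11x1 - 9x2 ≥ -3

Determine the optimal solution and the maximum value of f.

x1 = 65/3, x2 = 11/3, maximum f = 422/3

Feasible corners and f = 7x1 - 3x2:
  (905/54, 463/54) → f = 2473/27
  (65/3, 11/3) → f = 422/3
  (395/59, 128/59) → f = 2381/59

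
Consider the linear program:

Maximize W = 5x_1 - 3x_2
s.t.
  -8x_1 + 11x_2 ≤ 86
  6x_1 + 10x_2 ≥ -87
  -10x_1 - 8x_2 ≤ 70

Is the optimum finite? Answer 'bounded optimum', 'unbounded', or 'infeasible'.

From the feasible point (-243/29, 50/29), moving in the direction (10, -6) keeps every constraint satisfied while W increases without bound.

unbounded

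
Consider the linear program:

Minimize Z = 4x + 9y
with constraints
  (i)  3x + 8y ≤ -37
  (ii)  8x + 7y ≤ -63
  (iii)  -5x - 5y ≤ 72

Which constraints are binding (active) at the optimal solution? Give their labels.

Corner points and Z = 4x + 9y:
  (-245/43, -107/43) → Z = -1943/43
  (-391/25, 31/25) → Z = -257/5
  (189/5, -261/5) → Z = -1593/5

The minimum is at (189/5, -261/5). Substituting into each constraint, equality holds for (ii) and (iii); the remaining constraints have slack.

(ii) and (iii)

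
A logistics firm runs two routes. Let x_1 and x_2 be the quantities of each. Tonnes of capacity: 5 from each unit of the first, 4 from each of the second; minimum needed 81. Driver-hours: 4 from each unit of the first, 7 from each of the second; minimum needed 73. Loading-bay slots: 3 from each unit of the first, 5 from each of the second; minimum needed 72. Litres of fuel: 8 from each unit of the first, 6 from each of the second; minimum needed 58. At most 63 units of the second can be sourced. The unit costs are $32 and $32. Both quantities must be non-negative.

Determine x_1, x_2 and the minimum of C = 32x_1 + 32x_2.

x_1 = 9, x_2 = 9, minimum C = 576

Feasible corners and C = 32x_1 + 32x_2:
  (0, 81/4) → C = 648
  (0, 63) → C = 2016
  (24, 0) → C = 768
  (9, 9) → C = 576
The feasible region is unbounded (it extends along (1, 0)), but C strictly increases along every unbounded feasible direction, so there is no improving ray and the minimum is attained at a vertex.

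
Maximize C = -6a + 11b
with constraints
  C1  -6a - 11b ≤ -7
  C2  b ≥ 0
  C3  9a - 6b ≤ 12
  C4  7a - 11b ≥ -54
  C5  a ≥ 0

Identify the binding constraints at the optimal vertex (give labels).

C3 and C4

Extreme points and C = -6a + 11b:
  (7/6, 0) → C = -7
  (0, 7/11) → C = 7
  (4/3, 0) → C = -8
  (8, 10) → C = 62
  (0, 54/11) → C = 54

The maximum is at (8, 10). Substituting into each constraint, equality holds for C3 and C4; the remaining constraints have slack.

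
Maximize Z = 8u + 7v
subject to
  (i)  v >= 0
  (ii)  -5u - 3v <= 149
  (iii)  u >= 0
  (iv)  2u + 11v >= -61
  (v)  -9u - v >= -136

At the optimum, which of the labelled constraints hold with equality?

Feasible corners and Z = 8u + 7v:
  (0, 0) → Z = 0
  (136/9, 0) → Z = 1088/9
  (0, 136) → Z = 952

The maximum is at (0, 136). Substituting into each constraint, equality holds for (iii) and (v); the remaining constraints have slack.

(iii) and (v)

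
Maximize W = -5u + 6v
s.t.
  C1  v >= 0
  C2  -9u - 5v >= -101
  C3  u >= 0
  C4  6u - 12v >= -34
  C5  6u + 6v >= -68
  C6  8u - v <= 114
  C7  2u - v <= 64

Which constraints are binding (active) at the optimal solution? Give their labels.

C3 and C4

Vertices and W = -5u + 6v:
  (101/9, 0) → W = -505/9
  (0, 0) → W = 0
  (521/69, 152/23) → W = 131/69
  (0, 17/6) → W = 17

The maximum is at (0, 17/6). Substituting into each constraint, equality holds for C3 and C4; the remaining constraints have slack.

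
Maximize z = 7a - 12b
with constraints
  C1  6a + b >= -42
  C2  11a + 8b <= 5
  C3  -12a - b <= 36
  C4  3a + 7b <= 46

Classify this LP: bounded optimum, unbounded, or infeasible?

From the feasible point (1, -48), moving in the direction (1, -6) keeps every constraint satisfied while z increases without bound.

unbounded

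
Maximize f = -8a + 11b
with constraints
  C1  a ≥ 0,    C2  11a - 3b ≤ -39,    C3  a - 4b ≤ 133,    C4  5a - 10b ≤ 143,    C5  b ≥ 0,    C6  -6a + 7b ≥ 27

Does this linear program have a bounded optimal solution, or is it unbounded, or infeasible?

unbounded

From the feasible point (0, 13), moving in the direction (0, 1) keeps every constraint satisfied while f increases without bound.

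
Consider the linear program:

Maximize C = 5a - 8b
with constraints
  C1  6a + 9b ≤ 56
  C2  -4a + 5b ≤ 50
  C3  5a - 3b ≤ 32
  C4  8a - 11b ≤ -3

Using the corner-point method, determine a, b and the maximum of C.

Vertices and C = 5a - 8b:
  (-85/33, 262/33) → C = -2521/33
  (589/138, 233/69) → C = -261/46
  (-535/4, -97) → C = 429/4

The optimum lies where -4a + 5b = 50 and 8a - 11b = -3.
Solving simultaneously gives a = -535/4, b = -97.

a = -535/4, b = -97, maximum C = 429/4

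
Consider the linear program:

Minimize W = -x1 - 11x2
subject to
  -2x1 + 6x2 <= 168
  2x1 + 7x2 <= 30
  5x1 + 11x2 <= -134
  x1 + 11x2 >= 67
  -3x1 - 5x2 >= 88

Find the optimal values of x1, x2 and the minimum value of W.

Corner points and W = -x1 - 11x2:
  (-51, 11) → W = -70
  (-723/14, 151/14) → W = -67
  (-201/4, 469/44) → W = -67

x1 = -51, x2 = 11, minimum W = -70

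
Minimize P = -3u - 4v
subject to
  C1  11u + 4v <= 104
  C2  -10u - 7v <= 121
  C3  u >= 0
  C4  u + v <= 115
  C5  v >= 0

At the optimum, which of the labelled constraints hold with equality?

Extreme points and P = -3u - 4v:
  (0, 26) → P = -104
  (104/11, 0) → P = -312/11
  (0, 0) → P = 0

The minimum is at (0, 26). Substituting into each constraint, equality holds for C1 and C3; the remaining constraints have slack.

C1 and C3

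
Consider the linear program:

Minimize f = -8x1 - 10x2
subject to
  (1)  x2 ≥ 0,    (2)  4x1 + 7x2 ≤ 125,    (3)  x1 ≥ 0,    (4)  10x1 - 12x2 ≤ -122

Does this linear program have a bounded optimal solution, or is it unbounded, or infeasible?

bounded optimum

Corner points and f = -8x1 - 10x2:
  (0, 125/7) → f = -1250/7
  (323/59, 869/59) → f = -11274/59
  (0, 61/6) → f = -305/3
The feasible region has finitely many vertices and no improving ray; the minimum is -11274/59 at (323/59, 869/59).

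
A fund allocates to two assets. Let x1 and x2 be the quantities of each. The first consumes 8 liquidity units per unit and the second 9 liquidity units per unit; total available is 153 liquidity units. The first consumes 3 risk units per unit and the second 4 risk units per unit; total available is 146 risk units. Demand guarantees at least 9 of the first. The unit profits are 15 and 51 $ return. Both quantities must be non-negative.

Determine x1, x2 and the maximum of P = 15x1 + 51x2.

x1 = 9, x2 = 9, maximum P = 594

Vertices and P = 15x1 + 51x2:
  (153/8, 0) → P = 2295/8
  (9, 0) → P = 135
  (9, 9) → P = 594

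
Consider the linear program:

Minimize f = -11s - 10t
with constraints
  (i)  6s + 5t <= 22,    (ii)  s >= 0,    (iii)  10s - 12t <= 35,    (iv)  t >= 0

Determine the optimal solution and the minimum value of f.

Corner points and f = -11s - 10t:
  (0, 22/5) → f = -44
  (439/122, 5/61) → f = -4929/122
  (0, 0) → f = 0
  (7/2, 0) → f = -77/2

s = 0, t = 22/5, minimum f = -44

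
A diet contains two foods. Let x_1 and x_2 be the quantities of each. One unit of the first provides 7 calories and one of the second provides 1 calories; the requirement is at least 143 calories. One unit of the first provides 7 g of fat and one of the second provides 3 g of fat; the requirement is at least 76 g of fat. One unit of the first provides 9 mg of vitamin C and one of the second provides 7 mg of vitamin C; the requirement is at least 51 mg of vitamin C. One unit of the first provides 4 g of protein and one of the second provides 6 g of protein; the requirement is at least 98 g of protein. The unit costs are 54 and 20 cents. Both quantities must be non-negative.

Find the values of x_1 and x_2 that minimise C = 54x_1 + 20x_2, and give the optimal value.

x_1 = 20, x_2 = 3, minimum C = 1140

Corner points and C = 54x_1 + 20x_2:
  (0, 143) → C = 2860
  (49/2, 0) → C = 1323
  (20, 3) → C = 1140
The feasible region is unbounded (it extends along (0, 1), (1, 0)), but C strictly increases along every unbounded feasible direction, so there is no improving ray and the minimum is attained at a vertex.

The optimum lies where 7x_1 + x_2 = 143 and 4x_1 + 6x_2 = 98.
Solving simultaneously gives x_1 = 20, x_2 = 3.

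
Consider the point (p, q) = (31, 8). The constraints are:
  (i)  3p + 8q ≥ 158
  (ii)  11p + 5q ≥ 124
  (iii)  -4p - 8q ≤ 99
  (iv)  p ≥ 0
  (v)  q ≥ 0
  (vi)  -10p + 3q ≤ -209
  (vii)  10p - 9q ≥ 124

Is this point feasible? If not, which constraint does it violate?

Constraint (i): 3p + 8q = 157, which is not ≥ 158. All other constraints are satisfied.

not feasible — violates (i)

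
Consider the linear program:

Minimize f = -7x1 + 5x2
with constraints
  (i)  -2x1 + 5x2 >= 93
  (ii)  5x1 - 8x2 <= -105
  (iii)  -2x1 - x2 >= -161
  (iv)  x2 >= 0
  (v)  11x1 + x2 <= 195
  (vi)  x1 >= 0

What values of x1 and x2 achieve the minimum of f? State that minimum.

x1 = 294/19, x2 = 471/19, minimum f = 297/19

Extreme points and f = -7x1 + 5x2:
  (294/19, 471/19) → f = 297/19
  (0, 93/5) → f = 93
  (34/9, 1381/9) → f = 6667/9
  (0, 161) → f = 805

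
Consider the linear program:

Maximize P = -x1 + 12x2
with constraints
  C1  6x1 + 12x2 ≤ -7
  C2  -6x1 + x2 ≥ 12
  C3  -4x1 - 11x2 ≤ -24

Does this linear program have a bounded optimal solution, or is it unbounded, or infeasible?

unbounded

From the feasible point (-365/18, 86/9), moving in the direction (-11, 4) keeps every constraint satisfied while P increases without bound.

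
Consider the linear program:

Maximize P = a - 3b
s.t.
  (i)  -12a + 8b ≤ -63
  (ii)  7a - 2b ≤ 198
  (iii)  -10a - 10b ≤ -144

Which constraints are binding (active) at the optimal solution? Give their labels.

Vertices and P = a - 3b:
  (729/16, 1935/32) → P = -4347/32
  (891/100, 549/100) → P = -189/25
  (126/5, -54/5) → P = 288/5

The maximum is at (126/5, -54/5). Substituting into each constraint, equality holds for (ii) and (iii); the remaining constraints have slack.

(ii) and (iii)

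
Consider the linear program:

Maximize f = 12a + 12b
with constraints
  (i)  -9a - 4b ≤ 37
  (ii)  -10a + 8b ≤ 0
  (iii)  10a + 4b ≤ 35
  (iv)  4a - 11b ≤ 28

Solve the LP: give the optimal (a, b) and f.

a = 7/3, b = 35/12, maximum f = 63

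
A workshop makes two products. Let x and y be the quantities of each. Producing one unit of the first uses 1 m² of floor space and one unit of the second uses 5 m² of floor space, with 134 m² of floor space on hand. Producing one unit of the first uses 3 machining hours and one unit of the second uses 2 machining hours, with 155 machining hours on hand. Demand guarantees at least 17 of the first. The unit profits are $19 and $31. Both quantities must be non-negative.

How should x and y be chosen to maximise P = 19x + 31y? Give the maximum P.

x = 39, y = 19, maximum P = 1330

Extreme points and P = 19x + 31y:
  (155/3, 0) → P = 2945/3
  (17, 0) → P = 323
  (39, 19) → P = 1330
  (17, 117/5) → P = 5242/5

The binding constraints are x + 5y = 134 and 3x + 2y = 155.
Solving simultaneously gives x = 39, y = 19.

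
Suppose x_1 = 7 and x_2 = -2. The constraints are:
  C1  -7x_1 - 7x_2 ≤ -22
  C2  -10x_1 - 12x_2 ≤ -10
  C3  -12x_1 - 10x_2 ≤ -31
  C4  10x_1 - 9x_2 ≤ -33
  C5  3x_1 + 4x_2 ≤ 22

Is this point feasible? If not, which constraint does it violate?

not feasible — violates C4

Constraint C4: 10x_1 - 9x_2 = 88, which is not ≤ -33. All other constraints are satisfied.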